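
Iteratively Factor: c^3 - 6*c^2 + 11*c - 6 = (c - 3)*(c^2 - 3*c + 2) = (c - 3)*(c - 1)*(c - 2)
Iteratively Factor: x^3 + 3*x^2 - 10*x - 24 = (x - 3)*(x^2 + 6*x + 8) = (x - 3)*(x + 2)*(x + 4)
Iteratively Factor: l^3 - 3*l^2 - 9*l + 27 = (l - 3)*(l^2 - 9) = (l - 3)*(l + 3)*(l - 3)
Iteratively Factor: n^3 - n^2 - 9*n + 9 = (n - 1)*(n^2 - 9) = (n - 3)*(n - 1)*(n + 3)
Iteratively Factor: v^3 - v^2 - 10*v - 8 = (v + 1)*(v^2 - 2*v - 8) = (v + 1)*(v + 2)*(v - 4)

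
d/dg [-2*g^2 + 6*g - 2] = 6 - 4*g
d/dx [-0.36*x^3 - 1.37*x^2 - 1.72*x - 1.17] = -1.08*x^2 - 2.74*x - 1.72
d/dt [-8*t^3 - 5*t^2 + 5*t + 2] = -24*t^2 - 10*t + 5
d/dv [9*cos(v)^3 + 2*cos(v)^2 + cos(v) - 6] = (27*sin(v)^2 - 4*cos(v) - 28)*sin(v)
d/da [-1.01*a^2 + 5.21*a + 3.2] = 5.21 - 2.02*a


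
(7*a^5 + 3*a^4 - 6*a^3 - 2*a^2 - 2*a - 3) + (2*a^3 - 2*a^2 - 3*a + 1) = 7*a^5 + 3*a^4 - 4*a^3 - 4*a^2 - 5*a - 2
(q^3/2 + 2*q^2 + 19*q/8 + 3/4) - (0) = q^3/2 + 2*q^2 + 19*q/8 + 3/4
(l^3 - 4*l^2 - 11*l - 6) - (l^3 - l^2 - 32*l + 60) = -3*l^2 + 21*l - 66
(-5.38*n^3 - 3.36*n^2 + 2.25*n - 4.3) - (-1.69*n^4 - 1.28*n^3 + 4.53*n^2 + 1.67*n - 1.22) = 1.69*n^4 - 4.1*n^3 - 7.89*n^2 + 0.58*n - 3.08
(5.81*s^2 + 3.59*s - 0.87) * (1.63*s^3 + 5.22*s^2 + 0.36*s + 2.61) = 9.4703*s^5 + 36.1799*s^4 + 19.4133*s^3 + 11.9151*s^2 + 9.0567*s - 2.2707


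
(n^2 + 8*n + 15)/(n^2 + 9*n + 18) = (n + 5)/(n + 6)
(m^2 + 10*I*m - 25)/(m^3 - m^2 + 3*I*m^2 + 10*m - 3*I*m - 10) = (m + 5*I)/(m^2 - m*(1 + 2*I) + 2*I)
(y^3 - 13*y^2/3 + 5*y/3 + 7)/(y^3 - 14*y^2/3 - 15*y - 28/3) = (3*y^2 - 16*y + 21)/(3*y^2 - 17*y - 28)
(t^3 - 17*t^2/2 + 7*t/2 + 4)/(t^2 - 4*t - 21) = (-2*t^3 + 17*t^2 - 7*t - 8)/(2*(-t^2 + 4*t + 21))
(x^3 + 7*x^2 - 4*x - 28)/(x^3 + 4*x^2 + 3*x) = (x^3 + 7*x^2 - 4*x - 28)/(x*(x^2 + 4*x + 3))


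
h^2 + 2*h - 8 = (h - 2)*(h + 4)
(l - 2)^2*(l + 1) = l^3 - 3*l^2 + 4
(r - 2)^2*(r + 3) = r^3 - r^2 - 8*r + 12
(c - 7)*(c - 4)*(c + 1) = c^3 - 10*c^2 + 17*c + 28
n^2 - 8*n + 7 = (n - 7)*(n - 1)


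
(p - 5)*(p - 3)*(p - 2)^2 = p^4 - 12*p^3 + 51*p^2 - 92*p + 60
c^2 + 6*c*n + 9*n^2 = (c + 3*n)^2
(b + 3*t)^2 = b^2 + 6*b*t + 9*t^2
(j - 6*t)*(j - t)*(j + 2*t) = j^3 - 5*j^2*t - 8*j*t^2 + 12*t^3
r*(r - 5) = r^2 - 5*r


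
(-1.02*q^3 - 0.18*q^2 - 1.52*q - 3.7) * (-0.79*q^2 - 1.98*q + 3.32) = 0.8058*q^5 + 2.1618*q^4 - 1.8292*q^3 + 5.335*q^2 + 2.2796*q - 12.284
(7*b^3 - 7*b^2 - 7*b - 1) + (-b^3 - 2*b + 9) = 6*b^3 - 7*b^2 - 9*b + 8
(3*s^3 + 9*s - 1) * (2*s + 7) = 6*s^4 + 21*s^3 + 18*s^2 + 61*s - 7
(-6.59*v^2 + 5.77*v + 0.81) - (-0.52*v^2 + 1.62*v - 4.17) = -6.07*v^2 + 4.15*v + 4.98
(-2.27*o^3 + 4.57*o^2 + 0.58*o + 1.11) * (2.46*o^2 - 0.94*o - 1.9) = -5.5842*o^5 + 13.376*o^4 + 1.444*o^3 - 6.4976*o^2 - 2.1454*o - 2.109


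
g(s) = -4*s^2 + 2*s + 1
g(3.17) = -32.86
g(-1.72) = -14.27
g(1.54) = -5.41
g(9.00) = -305.00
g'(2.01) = -14.08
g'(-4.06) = 34.48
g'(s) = 2 - 8*s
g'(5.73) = -43.84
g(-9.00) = -341.00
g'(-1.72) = 15.76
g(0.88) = -0.34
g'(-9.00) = 74.00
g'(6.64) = -51.12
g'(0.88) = -5.04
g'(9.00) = -70.00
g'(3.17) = -23.36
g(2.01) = -11.14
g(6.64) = -162.08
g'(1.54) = -10.32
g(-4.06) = -73.05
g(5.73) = -118.87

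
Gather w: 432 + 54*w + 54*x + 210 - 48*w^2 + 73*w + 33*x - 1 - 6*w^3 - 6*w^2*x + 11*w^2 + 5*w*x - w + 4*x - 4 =-6*w^3 + w^2*(-6*x - 37) + w*(5*x + 126) + 91*x + 637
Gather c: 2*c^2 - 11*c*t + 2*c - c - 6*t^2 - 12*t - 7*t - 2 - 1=2*c^2 + c*(1 - 11*t) - 6*t^2 - 19*t - 3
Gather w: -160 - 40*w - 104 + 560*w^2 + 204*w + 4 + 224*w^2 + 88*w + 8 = 784*w^2 + 252*w - 252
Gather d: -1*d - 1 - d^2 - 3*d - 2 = -d^2 - 4*d - 3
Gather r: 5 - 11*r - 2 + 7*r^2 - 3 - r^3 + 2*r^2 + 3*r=-r^3 + 9*r^2 - 8*r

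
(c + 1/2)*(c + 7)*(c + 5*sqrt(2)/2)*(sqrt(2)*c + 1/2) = sqrt(2)*c^4 + 11*c^3/2 + 15*sqrt(2)*c^3/2 + 19*sqrt(2)*c^2/4 + 165*c^2/4 + 75*sqrt(2)*c/8 + 77*c/4 + 35*sqrt(2)/8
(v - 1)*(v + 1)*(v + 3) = v^3 + 3*v^2 - v - 3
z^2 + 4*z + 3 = (z + 1)*(z + 3)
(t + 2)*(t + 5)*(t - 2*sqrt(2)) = t^3 - 2*sqrt(2)*t^2 + 7*t^2 - 14*sqrt(2)*t + 10*t - 20*sqrt(2)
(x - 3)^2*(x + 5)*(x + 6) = x^4 + 5*x^3 - 27*x^2 - 81*x + 270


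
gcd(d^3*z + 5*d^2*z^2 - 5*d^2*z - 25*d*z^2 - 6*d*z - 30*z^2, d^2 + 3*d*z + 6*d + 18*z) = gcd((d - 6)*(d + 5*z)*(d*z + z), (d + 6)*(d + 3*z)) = 1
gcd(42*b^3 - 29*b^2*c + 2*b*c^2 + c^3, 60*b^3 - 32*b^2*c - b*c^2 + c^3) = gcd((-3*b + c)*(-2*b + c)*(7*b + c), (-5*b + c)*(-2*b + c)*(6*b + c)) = 2*b - c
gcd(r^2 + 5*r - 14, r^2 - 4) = r - 2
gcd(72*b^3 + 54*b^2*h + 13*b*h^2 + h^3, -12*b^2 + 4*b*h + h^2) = 6*b + h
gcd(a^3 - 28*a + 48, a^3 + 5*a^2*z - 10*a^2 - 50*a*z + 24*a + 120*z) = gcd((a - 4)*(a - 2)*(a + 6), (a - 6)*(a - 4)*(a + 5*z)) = a - 4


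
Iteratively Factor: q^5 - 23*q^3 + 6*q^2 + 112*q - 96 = (q - 4)*(q^4 + 4*q^3 - 7*q^2 - 22*q + 24) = (q - 4)*(q - 1)*(q^3 + 5*q^2 - 2*q - 24) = (q - 4)*(q - 1)*(q + 4)*(q^2 + q - 6) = (q - 4)*(q - 1)*(q + 3)*(q + 4)*(q - 2)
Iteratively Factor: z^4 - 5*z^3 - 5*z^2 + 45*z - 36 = (z - 3)*(z^3 - 2*z^2 - 11*z + 12) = (z - 3)*(z - 1)*(z^2 - z - 12) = (z - 3)*(z - 1)*(z + 3)*(z - 4)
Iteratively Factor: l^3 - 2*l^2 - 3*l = (l - 3)*(l^2 + l) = (l - 3)*(l + 1)*(l)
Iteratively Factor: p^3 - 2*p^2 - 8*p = (p - 4)*(p^2 + 2*p) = (p - 4)*(p + 2)*(p)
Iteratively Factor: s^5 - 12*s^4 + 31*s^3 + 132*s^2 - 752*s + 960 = (s - 4)*(s^4 - 8*s^3 - s^2 + 128*s - 240) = (s - 4)*(s + 4)*(s^3 - 12*s^2 + 47*s - 60) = (s - 5)*(s - 4)*(s + 4)*(s^2 - 7*s + 12) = (s - 5)*(s - 4)*(s - 3)*(s + 4)*(s - 4)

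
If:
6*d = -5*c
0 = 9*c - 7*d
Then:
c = 0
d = 0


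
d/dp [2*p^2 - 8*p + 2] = 4*p - 8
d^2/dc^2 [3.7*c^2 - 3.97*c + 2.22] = 7.40000000000000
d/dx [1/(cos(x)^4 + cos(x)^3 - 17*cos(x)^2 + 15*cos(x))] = (4*cos(x)^3 + 3*cos(x)^2 - 34*cos(x) + 15)*sin(x)/((cos(x)^3 + cos(x)^2 - 17*cos(x) + 15)^2*cos(x)^2)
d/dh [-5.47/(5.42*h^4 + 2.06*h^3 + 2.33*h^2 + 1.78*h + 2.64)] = (118.5896*h^3 + 33.8046*h^2 + 25.4902*h + 9.7366)/(5.42*h^4 + 2.06*h^3 + 2.33*h^2 + 1.78*h + 2.64)^2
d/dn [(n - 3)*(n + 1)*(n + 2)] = 3*n^2 - 7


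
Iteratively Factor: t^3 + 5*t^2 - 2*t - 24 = (t + 3)*(t^2 + 2*t - 8) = (t + 3)*(t + 4)*(t - 2)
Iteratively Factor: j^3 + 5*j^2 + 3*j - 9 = (j + 3)*(j^2 + 2*j - 3) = (j - 1)*(j + 3)*(j + 3)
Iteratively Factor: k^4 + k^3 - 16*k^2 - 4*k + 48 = (k + 2)*(k^3 - k^2 - 14*k + 24) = (k + 2)*(k + 4)*(k^2 - 5*k + 6) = (k - 3)*(k + 2)*(k + 4)*(k - 2)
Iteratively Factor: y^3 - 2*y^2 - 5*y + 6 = (y - 1)*(y^2 - y - 6) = (y - 3)*(y - 1)*(y + 2)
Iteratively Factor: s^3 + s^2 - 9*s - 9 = (s + 3)*(s^2 - 2*s - 3) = (s + 1)*(s + 3)*(s - 3)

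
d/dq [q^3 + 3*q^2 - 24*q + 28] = 3*q^2 + 6*q - 24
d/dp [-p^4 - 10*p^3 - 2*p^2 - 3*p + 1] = -4*p^3 - 30*p^2 - 4*p - 3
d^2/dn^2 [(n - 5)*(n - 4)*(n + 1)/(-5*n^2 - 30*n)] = 2*(-19*n^3 - 12*n^2 - 72*n - 144)/(n^3*(n^3 + 18*n^2 + 108*n + 216))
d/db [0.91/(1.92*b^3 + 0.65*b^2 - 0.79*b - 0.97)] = (-5.2416*b^2 - 1.183*b + 0.7189)/(1.92*b^3 + 0.65*b^2 - 0.79*b - 0.97)^2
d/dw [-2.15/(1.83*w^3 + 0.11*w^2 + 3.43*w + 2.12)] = (11.8035*w^2 + 0.473*w + 7.3745)/(1.83*w^3 + 0.11*w^2 + 3.43*w + 2.12)^2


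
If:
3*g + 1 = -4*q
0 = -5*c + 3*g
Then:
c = -4*q/5 - 1/5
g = -4*q/3 - 1/3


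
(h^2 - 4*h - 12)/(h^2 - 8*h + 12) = (h + 2)/(h - 2)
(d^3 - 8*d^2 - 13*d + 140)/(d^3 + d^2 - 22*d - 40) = (d - 7)/(d + 2)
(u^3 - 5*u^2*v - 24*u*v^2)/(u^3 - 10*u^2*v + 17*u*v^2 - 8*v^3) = u*(u + 3*v)/(u^2 - 2*u*v + v^2)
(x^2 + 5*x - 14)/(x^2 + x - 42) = (x - 2)/(x - 6)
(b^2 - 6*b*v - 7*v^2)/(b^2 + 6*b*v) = (b^2 - 6*b*v - 7*v^2)/(b*(b + 6*v))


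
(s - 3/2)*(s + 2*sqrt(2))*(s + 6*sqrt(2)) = s^3 - 3*s^2/2 + 8*sqrt(2)*s^2 - 12*sqrt(2)*s + 24*s - 36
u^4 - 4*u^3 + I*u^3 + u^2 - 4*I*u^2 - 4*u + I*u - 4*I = (u - 4)*(u - I)*(u + I)^2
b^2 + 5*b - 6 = (b - 1)*(b + 6)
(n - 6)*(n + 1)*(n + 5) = n^3 - 31*n - 30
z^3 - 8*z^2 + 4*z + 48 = (z - 6)*(z - 4)*(z + 2)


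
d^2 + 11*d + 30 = (d + 5)*(d + 6)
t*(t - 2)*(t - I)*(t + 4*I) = t^4 - 2*t^3 + 3*I*t^3 + 4*t^2 - 6*I*t^2 - 8*t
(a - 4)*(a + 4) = a^2 - 16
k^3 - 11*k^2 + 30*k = k*(k - 6)*(k - 5)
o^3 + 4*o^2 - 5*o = o*(o - 1)*(o + 5)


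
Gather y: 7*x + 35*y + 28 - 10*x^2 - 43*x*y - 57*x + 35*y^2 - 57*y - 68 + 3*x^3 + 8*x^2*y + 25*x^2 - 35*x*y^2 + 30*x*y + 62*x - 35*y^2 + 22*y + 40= 3*x^3 + 15*x^2 - 35*x*y^2 + 12*x + y*(8*x^2 - 13*x)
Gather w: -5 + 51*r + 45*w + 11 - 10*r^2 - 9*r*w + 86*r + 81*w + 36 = -10*r^2 + 137*r + w*(126 - 9*r) + 42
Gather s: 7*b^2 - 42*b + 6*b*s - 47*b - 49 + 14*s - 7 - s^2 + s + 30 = 7*b^2 - 89*b - s^2 + s*(6*b + 15) - 26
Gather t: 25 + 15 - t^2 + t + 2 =-t^2 + t + 42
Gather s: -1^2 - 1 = -2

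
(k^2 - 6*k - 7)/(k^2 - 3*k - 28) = (k + 1)/(k + 4)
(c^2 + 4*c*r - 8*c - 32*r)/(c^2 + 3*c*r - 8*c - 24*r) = (c + 4*r)/(c + 3*r)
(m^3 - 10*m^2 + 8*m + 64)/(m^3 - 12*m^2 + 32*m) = (m + 2)/m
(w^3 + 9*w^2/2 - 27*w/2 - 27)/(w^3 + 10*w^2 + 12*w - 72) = (2*w^2 - 3*w - 9)/(2*(w^2 + 4*w - 12))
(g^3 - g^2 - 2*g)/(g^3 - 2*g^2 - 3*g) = (g - 2)/(g - 3)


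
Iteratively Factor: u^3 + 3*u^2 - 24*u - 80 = (u + 4)*(u^2 - u - 20) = (u - 5)*(u + 4)*(u + 4)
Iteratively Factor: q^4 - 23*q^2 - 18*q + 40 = (q - 1)*(q^3 + q^2 - 22*q - 40) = (q - 1)*(q + 2)*(q^2 - q - 20) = (q - 1)*(q + 2)*(q + 4)*(q - 5)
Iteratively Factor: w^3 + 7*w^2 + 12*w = (w)*(w^2 + 7*w + 12) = w*(w + 4)*(w + 3)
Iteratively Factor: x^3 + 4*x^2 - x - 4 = (x + 1)*(x^2 + 3*x - 4) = (x - 1)*(x + 1)*(x + 4)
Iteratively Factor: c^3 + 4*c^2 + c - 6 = (c + 3)*(c^2 + c - 2) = (c - 1)*(c + 3)*(c + 2)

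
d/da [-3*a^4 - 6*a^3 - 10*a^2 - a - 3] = -12*a^3 - 18*a^2 - 20*a - 1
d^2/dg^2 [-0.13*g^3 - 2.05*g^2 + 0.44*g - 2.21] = -0.78*g - 4.1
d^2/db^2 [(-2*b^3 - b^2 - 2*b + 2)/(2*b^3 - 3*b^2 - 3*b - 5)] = 2*(-16*b^6 - 60*b^5 - 54*b^4 - 175*b^3 - 147*b^2 + 54*b - 7)/(8*b^9 - 36*b^8 + 18*b^7 + 21*b^6 + 153*b^5 - 36*b^4 - 147*b^3 - 360*b^2 - 225*b - 125)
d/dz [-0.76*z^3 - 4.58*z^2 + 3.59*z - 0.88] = -2.28*z^2 - 9.16*z + 3.59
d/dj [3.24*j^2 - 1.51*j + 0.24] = 6.48*j - 1.51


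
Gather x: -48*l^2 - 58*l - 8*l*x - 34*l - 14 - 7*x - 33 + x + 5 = -48*l^2 - 92*l + x*(-8*l - 6) - 42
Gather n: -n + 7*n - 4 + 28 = 6*n + 24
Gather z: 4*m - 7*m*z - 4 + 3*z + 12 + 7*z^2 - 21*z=4*m + 7*z^2 + z*(-7*m - 18) + 8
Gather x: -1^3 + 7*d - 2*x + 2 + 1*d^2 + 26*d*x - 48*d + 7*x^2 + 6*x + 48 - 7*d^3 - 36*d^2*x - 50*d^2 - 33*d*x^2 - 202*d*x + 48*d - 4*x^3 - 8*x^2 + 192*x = -7*d^3 - 49*d^2 + 7*d - 4*x^3 + x^2*(-33*d - 1) + x*(-36*d^2 - 176*d + 196) + 49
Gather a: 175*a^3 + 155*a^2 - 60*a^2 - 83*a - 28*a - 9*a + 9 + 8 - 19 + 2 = 175*a^3 + 95*a^2 - 120*a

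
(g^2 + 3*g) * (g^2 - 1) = g^4 + 3*g^3 - g^2 - 3*g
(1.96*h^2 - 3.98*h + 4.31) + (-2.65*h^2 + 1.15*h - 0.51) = -0.69*h^2 - 2.83*h + 3.8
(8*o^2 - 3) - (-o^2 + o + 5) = 9*o^2 - o - 8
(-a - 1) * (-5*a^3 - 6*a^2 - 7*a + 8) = 5*a^4 + 11*a^3 + 13*a^2 - a - 8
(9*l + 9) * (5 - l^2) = -9*l^3 - 9*l^2 + 45*l + 45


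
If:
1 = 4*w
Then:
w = 1/4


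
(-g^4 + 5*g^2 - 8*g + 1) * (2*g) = -2*g^5 + 10*g^3 - 16*g^2 + 2*g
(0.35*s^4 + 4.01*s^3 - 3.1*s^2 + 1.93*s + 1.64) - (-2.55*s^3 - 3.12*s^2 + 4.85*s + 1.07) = 0.35*s^4 + 6.56*s^3 + 0.02*s^2 - 2.92*s + 0.57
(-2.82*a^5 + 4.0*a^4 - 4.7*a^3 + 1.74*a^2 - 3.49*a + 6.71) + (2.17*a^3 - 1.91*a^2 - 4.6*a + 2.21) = -2.82*a^5 + 4.0*a^4 - 2.53*a^3 - 0.17*a^2 - 8.09*a + 8.92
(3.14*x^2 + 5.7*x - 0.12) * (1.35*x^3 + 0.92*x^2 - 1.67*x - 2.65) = 4.239*x^5 + 10.5838*x^4 - 0.161799999999999*x^3 - 17.9504*x^2 - 14.9046*x + 0.318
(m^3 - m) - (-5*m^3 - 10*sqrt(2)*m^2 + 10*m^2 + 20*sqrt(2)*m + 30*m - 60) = 6*m^3 - 10*m^2 + 10*sqrt(2)*m^2 - 31*m - 20*sqrt(2)*m + 60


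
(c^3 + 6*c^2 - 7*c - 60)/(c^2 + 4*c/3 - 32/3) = 3*(c^2 + 2*c - 15)/(3*c - 8)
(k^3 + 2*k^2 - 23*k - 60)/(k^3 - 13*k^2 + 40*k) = (k^2 + 7*k + 12)/(k*(k - 8))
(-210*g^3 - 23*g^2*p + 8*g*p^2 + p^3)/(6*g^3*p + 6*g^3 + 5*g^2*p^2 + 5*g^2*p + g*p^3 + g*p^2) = (-210*g^3 - 23*g^2*p + 8*g*p^2 + p^3)/(g*(6*g^2*p + 6*g^2 + 5*g*p^2 + 5*g*p + p^3 + p^2))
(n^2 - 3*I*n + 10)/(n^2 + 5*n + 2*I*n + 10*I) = (n - 5*I)/(n + 5)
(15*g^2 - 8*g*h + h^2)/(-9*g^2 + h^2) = (-5*g + h)/(3*g + h)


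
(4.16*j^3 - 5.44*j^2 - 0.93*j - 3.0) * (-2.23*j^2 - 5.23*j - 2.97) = -9.2768*j^5 - 9.6256*j^4 + 18.1699*j^3 + 27.7107*j^2 + 18.4521*j + 8.91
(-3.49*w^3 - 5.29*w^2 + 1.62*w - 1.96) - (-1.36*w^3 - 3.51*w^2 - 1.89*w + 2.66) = -2.13*w^3 - 1.78*w^2 + 3.51*w - 4.62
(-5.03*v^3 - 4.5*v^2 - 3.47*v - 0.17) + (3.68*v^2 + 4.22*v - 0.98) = -5.03*v^3 - 0.82*v^2 + 0.75*v - 1.15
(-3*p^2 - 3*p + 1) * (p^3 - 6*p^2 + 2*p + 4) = -3*p^5 + 15*p^4 + 13*p^3 - 24*p^2 - 10*p + 4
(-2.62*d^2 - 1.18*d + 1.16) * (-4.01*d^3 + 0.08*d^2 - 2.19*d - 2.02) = 10.5062*d^5 + 4.5222*d^4 + 0.991800000000001*d^3 + 7.9694*d^2 - 0.1568*d - 2.3432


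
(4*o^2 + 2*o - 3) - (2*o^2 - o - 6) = 2*o^2 + 3*o + 3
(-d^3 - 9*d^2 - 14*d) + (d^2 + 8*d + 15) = -d^3 - 8*d^2 - 6*d + 15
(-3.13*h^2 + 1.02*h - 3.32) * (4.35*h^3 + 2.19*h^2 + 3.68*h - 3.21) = -13.6155*h^5 - 2.4177*h^4 - 23.7266*h^3 + 6.5301*h^2 - 15.4918*h + 10.6572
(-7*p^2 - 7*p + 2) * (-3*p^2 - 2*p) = 21*p^4 + 35*p^3 + 8*p^2 - 4*p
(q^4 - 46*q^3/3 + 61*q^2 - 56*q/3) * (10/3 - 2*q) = -2*q^5 + 34*q^4 - 1558*q^3/9 + 722*q^2/3 - 560*q/9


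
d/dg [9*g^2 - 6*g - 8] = 18*g - 6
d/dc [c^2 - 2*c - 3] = 2*c - 2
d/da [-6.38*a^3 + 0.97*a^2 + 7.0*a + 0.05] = -19.14*a^2 + 1.94*a + 7.0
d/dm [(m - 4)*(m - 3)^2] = (m - 3)*(3*m - 11)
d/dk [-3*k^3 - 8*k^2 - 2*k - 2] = -9*k^2 - 16*k - 2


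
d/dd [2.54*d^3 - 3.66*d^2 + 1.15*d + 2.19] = 7.62*d^2 - 7.32*d + 1.15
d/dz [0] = 0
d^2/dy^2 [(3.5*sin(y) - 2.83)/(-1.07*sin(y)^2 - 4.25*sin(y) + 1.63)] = (4.00715*sin(y)^5 - 28.876518*sin(y)^4 - 9.99647499999995*sin(y)^3 - 27.173435*sin(y)^2 + 30.284775*sin(y) + 63.612856)/(1.07*sin(y)^2 + 4.25*sin(y) - 1.63)^3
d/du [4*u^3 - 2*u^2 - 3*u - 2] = 12*u^2 - 4*u - 3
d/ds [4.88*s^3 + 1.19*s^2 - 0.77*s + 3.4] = 14.64*s^2 + 2.38*s - 0.77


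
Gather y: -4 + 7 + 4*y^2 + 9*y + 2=4*y^2 + 9*y + 5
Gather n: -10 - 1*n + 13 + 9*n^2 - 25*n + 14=9*n^2 - 26*n + 17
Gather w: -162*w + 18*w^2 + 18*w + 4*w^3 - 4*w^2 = 4*w^3 + 14*w^2 - 144*w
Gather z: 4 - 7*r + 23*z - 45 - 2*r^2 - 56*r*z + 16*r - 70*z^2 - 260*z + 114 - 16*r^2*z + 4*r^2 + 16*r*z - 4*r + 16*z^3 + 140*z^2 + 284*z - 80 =2*r^2 + 5*r + 16*z^3 + 70*z^2 + z*(-16*r^2 - 40*r + 47) - 7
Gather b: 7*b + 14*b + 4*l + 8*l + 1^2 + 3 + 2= 21*b + 12*l + 6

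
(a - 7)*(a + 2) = a^2 - 5*a - 14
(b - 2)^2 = b^2 - 4*b + 4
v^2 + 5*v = v*(v + 5)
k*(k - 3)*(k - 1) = k^3 - 4*k^2 + 3*k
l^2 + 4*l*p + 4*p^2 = (l + 2*p)^2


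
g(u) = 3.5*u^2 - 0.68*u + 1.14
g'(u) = 7.0*u - 0.68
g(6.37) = 138.83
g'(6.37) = 43.91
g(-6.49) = 152.97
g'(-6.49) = -46.11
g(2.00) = 13.78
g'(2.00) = 13.32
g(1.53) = 8.29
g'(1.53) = 10.03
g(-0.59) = 2.76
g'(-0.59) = -4.81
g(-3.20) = 39.16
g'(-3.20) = -23.08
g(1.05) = 4.28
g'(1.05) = 6.67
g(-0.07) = 1.20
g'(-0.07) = -1.17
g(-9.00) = 290.76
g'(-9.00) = -63.68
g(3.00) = 30.60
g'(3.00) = 20.32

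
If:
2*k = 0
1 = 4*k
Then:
No Solution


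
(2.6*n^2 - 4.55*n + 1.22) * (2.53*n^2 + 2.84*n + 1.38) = 6.578*n^4 - 4.1275*n^3 - 6.2474*n^2 - 2.8142*n + 1.6836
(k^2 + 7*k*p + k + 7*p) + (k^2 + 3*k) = 2*k^2 + 7*k*p + 4*k + 7*p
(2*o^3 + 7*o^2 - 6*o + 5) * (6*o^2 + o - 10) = 12*o^5 + 44*o^4 - 49*o^3 - 46*o^2 + 65*o - 50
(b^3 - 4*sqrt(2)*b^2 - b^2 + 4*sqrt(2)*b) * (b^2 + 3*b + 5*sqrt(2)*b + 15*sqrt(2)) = b^5 + sqrt(2)*b^4 + 2*b^4 - 43*b^3 + 2*sqrt(2)*b^3 - 80*b^2 - 3*sqrt(2)*b^2 + 120*b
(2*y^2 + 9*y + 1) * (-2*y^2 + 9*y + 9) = -4*y^4 + 97*y^2 + 90*y + 9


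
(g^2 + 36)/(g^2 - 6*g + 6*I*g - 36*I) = (g - 6*I)/(g - 6)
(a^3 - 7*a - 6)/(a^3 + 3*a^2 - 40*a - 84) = (a^2 - 2*a - 3)/(a^2 + a - 42)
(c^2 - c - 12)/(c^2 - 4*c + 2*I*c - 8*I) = (c + 3)/(c + 2*I)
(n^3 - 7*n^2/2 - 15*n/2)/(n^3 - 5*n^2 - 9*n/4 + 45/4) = 2*n/(2*n - 3)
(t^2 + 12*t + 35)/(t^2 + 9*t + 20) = (t + 7)/(t + 4)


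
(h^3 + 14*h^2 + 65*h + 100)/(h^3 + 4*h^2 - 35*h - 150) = (h + 4)/(h - 6)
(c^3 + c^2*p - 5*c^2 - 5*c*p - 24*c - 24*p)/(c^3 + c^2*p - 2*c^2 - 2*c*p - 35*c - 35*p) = (c^2 - 5*c - 24)/(c^2 - 2*c - 35)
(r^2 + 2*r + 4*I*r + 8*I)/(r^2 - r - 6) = (r + 4*I)/(r - 3)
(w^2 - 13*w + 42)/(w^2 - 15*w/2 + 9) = 2*(w - 7)/(2*w - 3)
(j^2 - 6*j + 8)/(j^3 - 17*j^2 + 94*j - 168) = (j - 2)/(j^2 - 13*j + 42)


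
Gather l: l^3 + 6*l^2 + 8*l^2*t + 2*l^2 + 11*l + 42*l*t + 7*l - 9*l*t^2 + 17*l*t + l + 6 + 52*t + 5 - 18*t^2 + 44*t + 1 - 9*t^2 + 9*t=l^3 + l^2*(8*t + 8) + l*(-9*t^2 + 59*t + 19) - 27*t^2 + 105*t + 12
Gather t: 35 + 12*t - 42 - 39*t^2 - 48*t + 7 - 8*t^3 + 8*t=-8*t^3 - 39*t^2 - 28*t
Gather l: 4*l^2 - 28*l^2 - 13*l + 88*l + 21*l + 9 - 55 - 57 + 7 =-24*l^2 + 96*l - 96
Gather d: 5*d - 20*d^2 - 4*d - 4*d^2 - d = -24*d^2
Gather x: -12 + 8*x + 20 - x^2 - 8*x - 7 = 1 - x^2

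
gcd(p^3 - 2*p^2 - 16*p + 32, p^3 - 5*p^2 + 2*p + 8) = p^2 - 6*p + 8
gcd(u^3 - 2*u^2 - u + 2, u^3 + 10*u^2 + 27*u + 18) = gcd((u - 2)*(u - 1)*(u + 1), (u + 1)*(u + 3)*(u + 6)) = u + 1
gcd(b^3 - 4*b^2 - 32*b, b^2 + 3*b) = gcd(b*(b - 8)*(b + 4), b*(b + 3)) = b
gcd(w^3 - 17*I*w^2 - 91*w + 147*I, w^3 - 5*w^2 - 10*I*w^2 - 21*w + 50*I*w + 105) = w^2 - 10*I*w - 21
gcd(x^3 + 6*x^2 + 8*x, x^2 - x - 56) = 1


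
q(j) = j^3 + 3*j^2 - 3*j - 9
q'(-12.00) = 357.00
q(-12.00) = -1269.00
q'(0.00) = -3.00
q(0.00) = -9.00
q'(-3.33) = 10.29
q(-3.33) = -2.67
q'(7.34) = 202.67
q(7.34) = 526.05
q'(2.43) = 29.29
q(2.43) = 15.77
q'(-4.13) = 23.39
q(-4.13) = -15.88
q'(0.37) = -0.37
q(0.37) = -9.65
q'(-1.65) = -4.73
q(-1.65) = -0.37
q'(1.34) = 10.43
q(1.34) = -5.23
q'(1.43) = 11.71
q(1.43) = -4.23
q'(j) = 3*j^2 + 6*j - 3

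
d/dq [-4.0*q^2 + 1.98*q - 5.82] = 1.98 - 8.0*q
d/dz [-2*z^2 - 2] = -4*z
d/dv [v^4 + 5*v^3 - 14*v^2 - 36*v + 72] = 4*v^3 + 15*v^2 - 28*v - 36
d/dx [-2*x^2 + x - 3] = 1 - 4*x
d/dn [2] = 0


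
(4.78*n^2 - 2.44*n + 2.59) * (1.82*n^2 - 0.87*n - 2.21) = 8.6996*n^4 - 8.5994*n^3 - 3.7272*n^2 + 3.1391*n - 5.7239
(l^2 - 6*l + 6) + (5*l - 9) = l^2 - l - 3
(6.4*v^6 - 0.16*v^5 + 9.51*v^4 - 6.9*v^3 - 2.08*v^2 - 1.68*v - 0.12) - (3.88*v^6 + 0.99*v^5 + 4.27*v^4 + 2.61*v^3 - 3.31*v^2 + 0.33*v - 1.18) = 2.52*v^6 - 1.15*v^5 + 5.24*v^4 - 9.51*v^3 + 1.23*v^2 - 2.01*v + 1.06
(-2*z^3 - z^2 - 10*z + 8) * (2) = -4*z^3 - 2*z^2 - 20*z + 16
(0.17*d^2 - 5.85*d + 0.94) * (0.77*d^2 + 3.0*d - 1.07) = 0.1309*d^4 - 3.9945*d^3 - 17.0081*d^2 + 9.0795*d - 1.0058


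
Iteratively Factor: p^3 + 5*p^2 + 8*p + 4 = (p + 2)*(p^2 + 3*p + 2) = (p + 2)^2*(p + 1)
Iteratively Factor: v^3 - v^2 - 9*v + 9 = (v - 1)*(v^2 - 9) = (v - 1)*(v + 3)*(v - 3)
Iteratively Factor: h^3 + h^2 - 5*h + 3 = (h - 1)*(h^2 + 2*h - 3) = (h - 1)*(h + 3)*(h - 1)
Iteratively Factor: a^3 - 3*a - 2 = (a - 2)*(a^2 + 2*a + 1) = (a - 2)*(a + 1)*(a + 1)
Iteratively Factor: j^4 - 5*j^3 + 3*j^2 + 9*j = (j - 3)*(j^3 - 2*j^2 - 3*j) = j*(j - 3)*(j^2 - 2*j - 3) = j*(j - 3)^2*(j + 1)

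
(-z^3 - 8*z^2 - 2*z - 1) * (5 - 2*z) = 2*z^4 + 11*z^3 - 36*z^2 - 8*z - 5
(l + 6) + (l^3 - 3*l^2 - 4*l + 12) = l^3 - 3*l^2 - 3*l + 18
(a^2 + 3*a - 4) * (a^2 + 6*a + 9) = a^4 + 9*a^3 + 23*a^2 + 3*a - 36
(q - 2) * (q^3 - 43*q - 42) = q^4 - 2*q^3 - 43*q^2 + 44*q + 84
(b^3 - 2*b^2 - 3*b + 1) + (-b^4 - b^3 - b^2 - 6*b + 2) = -b^4 - 3*b^2 - 9*b + 3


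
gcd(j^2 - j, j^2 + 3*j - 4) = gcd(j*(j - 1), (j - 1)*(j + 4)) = j - 1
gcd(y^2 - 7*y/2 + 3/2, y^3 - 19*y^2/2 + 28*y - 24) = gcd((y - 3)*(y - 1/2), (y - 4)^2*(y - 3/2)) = 1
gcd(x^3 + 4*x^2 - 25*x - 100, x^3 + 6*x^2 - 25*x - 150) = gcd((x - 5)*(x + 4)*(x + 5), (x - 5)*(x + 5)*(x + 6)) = x^2 - 25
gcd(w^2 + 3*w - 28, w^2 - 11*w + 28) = w - 4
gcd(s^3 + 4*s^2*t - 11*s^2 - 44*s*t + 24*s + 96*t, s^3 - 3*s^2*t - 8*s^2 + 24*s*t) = s - 8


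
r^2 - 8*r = r*(r - 8)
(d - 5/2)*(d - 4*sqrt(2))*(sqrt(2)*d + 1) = sqrt(2)*d^3 - 7*d^2 - 5*sqrt(2)*d^2/2 - 4*sqrt(2)*d + 35*d/2 + 10*sqrt(2)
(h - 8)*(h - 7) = h^2 - 15*h + 56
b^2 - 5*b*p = b*(b - 5*p)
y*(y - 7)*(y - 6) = y^3 - 13*y^2 + 42*y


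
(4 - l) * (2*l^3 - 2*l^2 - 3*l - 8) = -2*l^4 + 10*l^3 - 5*l^2 - 4*l - 32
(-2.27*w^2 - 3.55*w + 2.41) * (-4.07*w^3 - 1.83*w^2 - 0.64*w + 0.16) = 9.2389*w^5 + 18.6026*w^4 - 1.8594*w^3 - 2.5015*w^2 - 2.1104*w + 0.3856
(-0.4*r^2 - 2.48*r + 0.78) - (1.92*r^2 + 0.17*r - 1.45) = -2.32*r^2 - 2.65*r + 2.23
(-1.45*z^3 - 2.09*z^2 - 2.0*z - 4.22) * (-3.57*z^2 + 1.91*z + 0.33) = 5.1765*z^5 + 4.6918*z^4 + 2.6696*z^3 + 10.5557*z^2 - 8.7202*z - 1.3926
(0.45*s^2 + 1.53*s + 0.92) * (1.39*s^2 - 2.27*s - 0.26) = 0.6255*s^4 + 1.1052*s^3 - 2.3113*s^2 - 2.4862*s - 0.2392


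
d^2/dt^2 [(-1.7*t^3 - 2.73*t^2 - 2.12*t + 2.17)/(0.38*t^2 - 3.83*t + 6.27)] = (2.22044604925031e-16*t^5 - 50.33216*t^3 + 285.850896*t^2 - 389.634216*t - 263.145676)/(0.054872*t^6 - 1.659156*t^5 + 19.43871*t^4 - 110.934035*t^3 + 320.738715*t^2 - 451.705221*t + 246.491883)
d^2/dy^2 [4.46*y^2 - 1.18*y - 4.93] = 8.92000000000000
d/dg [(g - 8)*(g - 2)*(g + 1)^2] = 4*g^3 - 24*g^2 - 6*g + 22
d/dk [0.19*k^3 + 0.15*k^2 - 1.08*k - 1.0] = 0.57*k^2 + 0.3*k - 1.08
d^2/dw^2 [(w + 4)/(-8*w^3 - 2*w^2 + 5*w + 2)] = 2*(-(w + 4)*(24*w^2 + 4*w - 5)^2 + (24*w^2 + 4*w + 2*(w + 4)*(12*w + 1) - 5)*(8*w^3 + 2*w^2 - 5*w - 2))/(8*w^3 + 2*w^2 - 5*w - 2)^3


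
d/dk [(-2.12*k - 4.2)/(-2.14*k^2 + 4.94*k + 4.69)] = (-4.5368*k^2 - 17.976*k + 10.8052)/(4.5796*k^4 - 21.1432*k^3 + 4.3304*k^2 + 46.3372*k + 21.9961)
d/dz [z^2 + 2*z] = 2*z + 2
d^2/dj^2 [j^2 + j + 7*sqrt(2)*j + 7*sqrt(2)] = 2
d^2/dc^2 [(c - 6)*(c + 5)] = 2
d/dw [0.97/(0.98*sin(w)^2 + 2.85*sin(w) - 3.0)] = -(1.9012*sin(w) + 2.7645)*cos(w)/(0.98*sin(w)^2 + 2.85*sin(w) - 3.0)^2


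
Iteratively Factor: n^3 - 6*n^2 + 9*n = (n - 3)*(n^2 - 3*n) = (n - 3)^2*(n)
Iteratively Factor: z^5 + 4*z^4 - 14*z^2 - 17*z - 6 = (z + 1)*(z^4 + 3*z^3 - 3*z^2 - 11*z - 6) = (z - 2)*(z + 1)*(z^3 + 5*z^2 + 7*z + 3) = (z - 2)*(z + 1)^2*(z^2 + 4*z + 3) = (z - 2)*(z + 1)^2*(z + 3)*(z + 1)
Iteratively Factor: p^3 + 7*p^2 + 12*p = (p)*(p^2 + 7*p + 12) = p*(p + 3)*(p + 4)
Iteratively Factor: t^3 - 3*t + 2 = (t - 1)*(t^2 + t - 2) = (t - 1)*(t + 2)*(t - 1)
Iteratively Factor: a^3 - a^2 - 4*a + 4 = (a - 2)*(a^2 + a - 2) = (a - 2)*(a + 2)*(a - 1)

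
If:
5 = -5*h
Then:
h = -1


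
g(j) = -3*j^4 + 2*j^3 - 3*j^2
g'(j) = -12*j^3 + 6*j^2 - 6*j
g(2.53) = -109.73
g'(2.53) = -171.11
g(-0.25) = -0.23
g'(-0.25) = 2.06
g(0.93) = -3.23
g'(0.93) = -10.04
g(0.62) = -1.12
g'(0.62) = -4.27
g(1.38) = -11.34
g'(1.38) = -28.39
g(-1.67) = -41.02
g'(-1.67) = 82.64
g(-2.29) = -122.25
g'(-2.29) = 189.31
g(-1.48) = -27.45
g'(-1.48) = 60.92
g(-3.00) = -324.00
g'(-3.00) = 396.00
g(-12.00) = -66096.00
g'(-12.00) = 21672.00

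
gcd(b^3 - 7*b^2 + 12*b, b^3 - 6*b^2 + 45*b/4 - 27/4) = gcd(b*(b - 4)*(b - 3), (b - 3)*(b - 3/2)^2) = b - 3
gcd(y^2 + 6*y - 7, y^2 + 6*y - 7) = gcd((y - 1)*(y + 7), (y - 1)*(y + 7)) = y^2 + 6*y - 7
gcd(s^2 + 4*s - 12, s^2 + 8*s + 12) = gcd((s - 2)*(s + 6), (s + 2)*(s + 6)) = s + 6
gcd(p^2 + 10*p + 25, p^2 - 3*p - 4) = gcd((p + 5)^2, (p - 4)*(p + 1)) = 1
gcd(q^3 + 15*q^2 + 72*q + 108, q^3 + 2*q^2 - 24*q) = q + 6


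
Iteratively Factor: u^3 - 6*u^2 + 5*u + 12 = (u - 4)*(u^2 - 2*u - 3) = (u - 4)*(u + 1)*(u - 3)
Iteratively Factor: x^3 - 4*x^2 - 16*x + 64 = (x + 4)*(x^2 - 8*x + 16) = (x - 4)*(x + 4)*(x - 4)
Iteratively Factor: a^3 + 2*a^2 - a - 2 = (a + 1)*(a^2 + a - 2) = (a + 1)*(a + 2)*(a - 1)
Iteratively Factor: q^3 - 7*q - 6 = (q + 2)*(q^2 - 2*q - 3) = (q + 1)*(q + 2)*(q - 3)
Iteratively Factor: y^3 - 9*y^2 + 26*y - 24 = (y - 3)*(y^2 - 6*y + 8) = (y - 4)*(y - 3)*(y - 2)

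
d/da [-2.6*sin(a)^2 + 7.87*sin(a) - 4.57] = (7.87 - 5.2*sin(a))*cos(a)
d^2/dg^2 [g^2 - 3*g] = 2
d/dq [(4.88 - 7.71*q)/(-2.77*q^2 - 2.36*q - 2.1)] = (-21.3567*q^2 + 27.0352*q + 27.7078)/(7.6729*q^4 + 13.0744*q^3 + 17.2036*q^2 + 9.912*q + 4.41)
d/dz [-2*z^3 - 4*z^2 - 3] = 2*z*(-3*z - 4)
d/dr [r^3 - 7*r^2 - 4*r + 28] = 3*r^2 - 14*r - 4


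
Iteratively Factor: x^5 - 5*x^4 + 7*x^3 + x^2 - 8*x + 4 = (x - 1)*(x^4 - 4*x^3 + 3*x^2 + 4*x - 4) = (x - 2)*(x - 1)*(x^3 - 2*x^2 - x + 2) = (x - 2)^2*(x - 1)*(x^2 - 1) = (x - 2)^2*(x - 1)^2*(x + 1)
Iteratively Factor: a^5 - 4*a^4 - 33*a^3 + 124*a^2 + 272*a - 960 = (a + 4)*(a^4 - 8*a^3 - a^2 + 128*a - 240) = (a + 4)^2*(a^3 - 12*a^2 + 47*a - 60) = (a - 3)*(a + 4)^2*(a^2 - 9*a + 20) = (a - 4)*(a - 3)*(a + 4)^2*(a - 5)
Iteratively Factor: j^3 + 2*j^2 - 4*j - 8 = (j + 2)*(j^2 - 4) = (j + 2)^2*(j - 2)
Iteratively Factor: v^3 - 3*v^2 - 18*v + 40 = (v + 4)*(v^2 - 7*v + 10) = (v - 5)*(v + 4)*(v - 2)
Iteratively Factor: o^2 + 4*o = (o + 4)*(o)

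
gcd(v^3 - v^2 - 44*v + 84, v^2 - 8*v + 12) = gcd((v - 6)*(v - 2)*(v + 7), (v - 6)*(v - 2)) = v^2 - 8*v + 12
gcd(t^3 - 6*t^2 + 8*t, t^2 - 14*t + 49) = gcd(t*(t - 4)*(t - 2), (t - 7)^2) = 1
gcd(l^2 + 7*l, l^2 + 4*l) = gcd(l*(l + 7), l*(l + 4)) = l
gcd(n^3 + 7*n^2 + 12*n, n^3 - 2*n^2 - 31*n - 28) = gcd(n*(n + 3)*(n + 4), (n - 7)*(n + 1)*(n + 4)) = n + 4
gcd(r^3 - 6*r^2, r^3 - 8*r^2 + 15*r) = r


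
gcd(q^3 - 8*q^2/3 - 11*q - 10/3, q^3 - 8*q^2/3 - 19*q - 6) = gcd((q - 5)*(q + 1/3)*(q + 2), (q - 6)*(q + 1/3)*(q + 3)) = q + 1/3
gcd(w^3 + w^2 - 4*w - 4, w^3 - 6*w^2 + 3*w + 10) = w^2 - w - 2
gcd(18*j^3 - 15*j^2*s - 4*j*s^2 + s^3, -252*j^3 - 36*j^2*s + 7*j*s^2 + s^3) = -6*j + s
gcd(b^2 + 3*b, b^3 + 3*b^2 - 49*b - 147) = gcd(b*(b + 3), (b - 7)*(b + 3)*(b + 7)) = b + 3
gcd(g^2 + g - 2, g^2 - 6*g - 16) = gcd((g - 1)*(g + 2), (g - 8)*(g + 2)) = g + 2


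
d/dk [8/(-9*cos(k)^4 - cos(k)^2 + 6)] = -(1280*sin(2*k) + 576*sin(4*k))/(9*(cos(2*k) - 1)^2 + 38*cos(2*k) - 22)^2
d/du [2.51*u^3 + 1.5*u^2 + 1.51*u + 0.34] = 7.53*u^2 + 3.0*u + 1.51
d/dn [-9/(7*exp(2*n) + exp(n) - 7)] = (126*exp(n) + 9)*exp(n)/(7*exp(2*n) + exp(n) - 7)^2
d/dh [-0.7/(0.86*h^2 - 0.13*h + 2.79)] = (1.204*h - 0.091)/(0.86*h^2 - 0.13*h + 2.79)^2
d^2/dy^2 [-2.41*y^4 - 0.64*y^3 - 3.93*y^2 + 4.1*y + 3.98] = -28.92*y^2 - 3.84*y - 7.86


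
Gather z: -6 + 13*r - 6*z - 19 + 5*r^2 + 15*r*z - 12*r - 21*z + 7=5*r^2 + r + z*(15*r - 27) - 18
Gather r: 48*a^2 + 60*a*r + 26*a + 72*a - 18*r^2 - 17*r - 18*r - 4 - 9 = 48*a^2 + 98*a - 18*r^2 + r*(60*a - 35) - 13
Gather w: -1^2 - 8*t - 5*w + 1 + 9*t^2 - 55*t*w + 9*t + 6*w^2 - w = 9*t^2 + t + 6*w^2 + w*(-55*t - 6)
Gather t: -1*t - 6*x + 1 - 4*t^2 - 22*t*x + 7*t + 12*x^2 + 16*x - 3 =-4*t^2 + t*(6 - 22*x) + 12*x^2 + 10*x - 2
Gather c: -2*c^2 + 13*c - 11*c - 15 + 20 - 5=-2*c^2 + 2*c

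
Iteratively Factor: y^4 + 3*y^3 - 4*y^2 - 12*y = (y + 3)*(y^3 - 4*y) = (y + 2)*(y + 3)*(y^2 - 2*y) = (y - 2)*(y + 2)*(y + 3)*(y)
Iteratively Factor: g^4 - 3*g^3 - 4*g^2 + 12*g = (g)*(g^3 - 3*g^2 - 4*g + 12) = g*(g + 2)*(g^2 - 5*g + 6) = g*(g - 2)*(g + 2)*(g - 3)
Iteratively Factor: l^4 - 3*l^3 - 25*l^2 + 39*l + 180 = (l + 3)*(l^3 - 6*l^2 - 7*l + 60) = (l - 4)*(l + 3)*(l^2 - 2*l - 15) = (l - 5)*(l - 4)*(l + 3)*(l + 3)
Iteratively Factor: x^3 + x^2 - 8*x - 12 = (x + 2)*(x^2 - x - 6) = (x + 2)^2*(x - 3)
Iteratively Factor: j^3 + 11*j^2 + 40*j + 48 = (j + 4)*(j^2 + 7*j + 12) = (j + 4)^2*(j + 3)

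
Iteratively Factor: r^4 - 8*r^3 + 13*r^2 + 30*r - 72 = (r - 3)*(r^3 - 5*r^2 - 2*r + 24) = (r - 3)*(r + 2)*(r^2 - 7*r + 12) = (r - 4)*(r - 3)*(r + 2)*(r - 3)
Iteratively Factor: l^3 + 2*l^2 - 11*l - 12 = (l - 3)*(l^2 + 5*l + 4) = (l - 3)*(l + 4)*(l + 1)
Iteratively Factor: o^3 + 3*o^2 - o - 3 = (o + 3)*(o^2 - 1) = (o - 1)*(o + 3)*(o + 1)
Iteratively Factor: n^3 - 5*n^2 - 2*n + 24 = (n - 4)*(n^2 - n - 6) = (n - 4)*(n - 3)*(n + 2)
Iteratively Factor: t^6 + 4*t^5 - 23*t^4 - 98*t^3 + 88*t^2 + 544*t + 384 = (t + 4)*(t^5 - 23*t^3 - 6*t^2 + 112*t + 96) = (t - 4)*(t + 4)*(t^4 + 4*t^3 - 7*t^2 - 34*t - 24) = (t - 4)*(t + 4)^2*(t^3 - 7*t - 6) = (t - 4)*(t + 1)*(t + 4)^2*(t^2 - t - 6) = (t - 4)*(t - 3)*(t + 1)*(t + 4)^2*(t + 2)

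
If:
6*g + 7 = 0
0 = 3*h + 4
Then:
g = -7/6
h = -4/3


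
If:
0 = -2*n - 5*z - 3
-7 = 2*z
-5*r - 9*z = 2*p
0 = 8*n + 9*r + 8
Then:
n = 29/4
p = 409/12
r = -22/3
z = -7/2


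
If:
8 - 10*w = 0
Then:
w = 4/5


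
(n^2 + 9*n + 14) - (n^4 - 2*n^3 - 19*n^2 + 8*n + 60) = -n^4 + 2*n^3 + 20*n^2 + n - 46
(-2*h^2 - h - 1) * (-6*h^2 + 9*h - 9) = 12*h^4 - 12*h^3 + 15*h^2 + 9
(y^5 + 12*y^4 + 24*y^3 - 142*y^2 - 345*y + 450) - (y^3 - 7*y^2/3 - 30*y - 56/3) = y^5 + 12*y^4 + 23*y^3 - 419*y^2/3 - 315*y + 1406/3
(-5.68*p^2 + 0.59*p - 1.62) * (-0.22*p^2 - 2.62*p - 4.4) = 1.2496*p^4 + 14.7518*p^3 + 23.8026*p^2 + 1.6484*p + 7.128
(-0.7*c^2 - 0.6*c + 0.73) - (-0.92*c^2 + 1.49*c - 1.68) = 0.22*c^2 - 2.09*c + 2.41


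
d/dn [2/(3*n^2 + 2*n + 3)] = 4*(-3*n - 1)/(3*n^2 + 2*n + 3)^2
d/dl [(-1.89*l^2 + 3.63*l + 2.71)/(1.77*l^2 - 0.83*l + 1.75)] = (-4.8564*l^2 - 16.2084*l + 8.6018)/(3.1329*l^4 - 2.9382*l^3 + 6.8839*l^2 - 2.905*l + 3.0625)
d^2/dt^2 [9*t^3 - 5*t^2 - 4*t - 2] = 54*t - 10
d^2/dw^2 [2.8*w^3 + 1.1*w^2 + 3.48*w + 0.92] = 16.8*w + 2.2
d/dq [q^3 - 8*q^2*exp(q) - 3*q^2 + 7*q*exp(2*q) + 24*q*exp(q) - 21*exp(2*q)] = -8*q^2*exp(q) + 3*q^2 + 14*q*exp(2*q) + 8*q*exp(q) - 6*q - 35*exp(2*q) + 24*exp(q)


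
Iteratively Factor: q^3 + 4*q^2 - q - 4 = (q - 1)*(q^2 + 5*q + 4) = (q - 1)*(q + 1)*(q + 4)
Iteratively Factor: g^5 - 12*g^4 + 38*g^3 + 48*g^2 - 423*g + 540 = (g - 3)*(g^4 - 9*g^3 + 11*g^2 + 81*g - 180) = (g - 4)*(g - 3)*(g^3 - 5*g^2 - 9*g + 45) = (g - 4)*(g - 3)^2*(g^2 - 2*g - 15) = (g - 5)*(g - 4)*(g - 3)^2*(g + 3)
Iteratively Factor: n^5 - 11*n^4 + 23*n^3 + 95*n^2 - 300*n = (n + 3)*(n^4 - 14*n^3 + 65*n^2 - 100*n) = (n - 5)*(n + 3)*(n^3 - 9*n^2 + 20*n) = n*(n - 5)*(n + 3)*(n^2 - 9*n + 20) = n*(n - 5)*(n - 4)*(n + 3)*(n - 5)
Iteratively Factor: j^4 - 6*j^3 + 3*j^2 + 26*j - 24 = (j - 1)*(j^3 - 5*j^2 - 2*j + 24) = (j - 3)*(j - 1)*(j^2 - 2*j - 8) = (j - 4)*(j - 3)*(j - 1)*(j + 2)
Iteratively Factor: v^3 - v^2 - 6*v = (v + 2)*(v^2 - 3*v) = (v - 3)*(v + 2)*(v)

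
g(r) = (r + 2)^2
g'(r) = 2*r + 4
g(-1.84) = 0.03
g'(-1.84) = 0.32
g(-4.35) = 5.52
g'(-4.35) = -4.70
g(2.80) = 23.04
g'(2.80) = 9.60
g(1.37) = 11.36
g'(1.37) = 6.74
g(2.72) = 22.28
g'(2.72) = 9.44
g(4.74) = 45.43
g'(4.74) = 13.48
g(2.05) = 16.40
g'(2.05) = 8.10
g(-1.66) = 0.12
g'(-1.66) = 0.68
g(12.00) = 196.00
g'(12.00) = 28.00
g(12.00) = 196.00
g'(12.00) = 28.00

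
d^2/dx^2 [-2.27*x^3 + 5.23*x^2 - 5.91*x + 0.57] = 10.46 - 13.62*x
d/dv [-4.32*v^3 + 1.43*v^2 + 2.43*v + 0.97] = -12.96*v^2 + 2.86*v + 2.43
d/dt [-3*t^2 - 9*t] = -6*t - 9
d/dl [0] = 0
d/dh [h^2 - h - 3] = 2*h - 1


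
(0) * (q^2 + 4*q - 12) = 0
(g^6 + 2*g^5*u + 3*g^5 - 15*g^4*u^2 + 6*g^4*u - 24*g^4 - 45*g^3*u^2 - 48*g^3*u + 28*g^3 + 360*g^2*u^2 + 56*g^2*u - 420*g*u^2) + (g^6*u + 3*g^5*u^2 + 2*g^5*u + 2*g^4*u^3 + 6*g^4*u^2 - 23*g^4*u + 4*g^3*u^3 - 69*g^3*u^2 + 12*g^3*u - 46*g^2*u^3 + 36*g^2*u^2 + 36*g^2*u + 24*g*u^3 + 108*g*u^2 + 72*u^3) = g^6*u + g^6 + 3*g^5*u^2 + 4*g^5*u + 3*g^5 + 2*g^4*u^3 - 9*g^4*u^2 - 17*g^4*u - 24*g^4 + 4*g^3*u^3 - 114*g^3*u^2 - 36*g^3*u + 28*g^3 - 46*g^2*u^3 + 396*g^2*u^2 + 92*g^2*u + 24*g*u^3 - 312*g*u^2 + 72*u^3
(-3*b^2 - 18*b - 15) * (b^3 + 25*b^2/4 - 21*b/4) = -3*b^5 - 147*b^4/4 - 447*b^3/4 + 3*b^2/4 + 315*b/4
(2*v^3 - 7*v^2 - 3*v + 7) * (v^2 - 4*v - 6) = 2*v^5 - 15*v^4 + 13*v^3 + 61*v^2 - 10*v - 42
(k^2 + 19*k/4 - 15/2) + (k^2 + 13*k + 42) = 2*k^2 + 71*k/4 + 69/2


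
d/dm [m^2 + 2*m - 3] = 2*m + 2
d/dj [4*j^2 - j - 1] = 8*j - 1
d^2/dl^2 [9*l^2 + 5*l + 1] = 18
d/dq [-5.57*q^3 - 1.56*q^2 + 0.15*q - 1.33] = -16.71*q^2 - 3.12*q + 0.15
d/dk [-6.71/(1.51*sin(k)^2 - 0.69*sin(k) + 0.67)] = (20.2642*sin(k) - 4.6299)*cos(k)/(1.51*sin(k)^2 - 0.69*sin(k) + 0.67)^2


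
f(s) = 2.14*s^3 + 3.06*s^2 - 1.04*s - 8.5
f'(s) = 6.42*s^2 + 6.12*s - 1.04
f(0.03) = -8.53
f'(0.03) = -0.85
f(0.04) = -8.54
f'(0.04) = -0.78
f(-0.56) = -7.33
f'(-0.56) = -2.45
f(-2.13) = -13.08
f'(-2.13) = 15.05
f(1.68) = 8.54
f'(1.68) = 27.36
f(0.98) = -4.57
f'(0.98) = 11.12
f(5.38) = 407.72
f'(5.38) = 217.71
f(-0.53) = -7.41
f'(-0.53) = -2.48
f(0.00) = -8.50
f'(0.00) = -1.04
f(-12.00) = -3253.30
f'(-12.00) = 850.00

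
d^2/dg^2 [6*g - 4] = 0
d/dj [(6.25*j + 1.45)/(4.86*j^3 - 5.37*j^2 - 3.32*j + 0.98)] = (-60.75*j^3 + 12.4215*j^2 + 15.573*j + 10.939)/(23.6196*j^6 - 52.1964*j^5 - 3.4335*j^4 + 45.1824*j^3 + 0.497199999999999*j^2 - 6.5072*j + 0.9604)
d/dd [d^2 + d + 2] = 2*d + 1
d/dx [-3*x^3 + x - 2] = 1 - 9*x^2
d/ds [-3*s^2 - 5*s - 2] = -6*s - 5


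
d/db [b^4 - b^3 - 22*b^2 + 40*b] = 4*b^3 - 3*b^2 - 44*b + 40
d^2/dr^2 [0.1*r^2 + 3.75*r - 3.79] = 0.200000000000000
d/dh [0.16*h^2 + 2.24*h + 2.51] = 0.32*h + 2.24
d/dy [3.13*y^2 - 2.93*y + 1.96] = 6.26*y - 2.93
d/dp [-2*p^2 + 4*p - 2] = 4 - 4*p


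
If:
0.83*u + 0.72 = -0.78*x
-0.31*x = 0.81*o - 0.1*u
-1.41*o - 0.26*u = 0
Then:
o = 0.09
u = -0.49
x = -0.40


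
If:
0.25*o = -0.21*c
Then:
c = -1.19047619047619*o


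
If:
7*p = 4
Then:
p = 4/7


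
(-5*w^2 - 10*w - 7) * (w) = -5*w^3 - 10*w^2 - 7*w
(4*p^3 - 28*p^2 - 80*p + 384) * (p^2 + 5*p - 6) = 4*p^5 - 8*p^4 - 244*p^3 + 152*p^2 + 2400*p - 2304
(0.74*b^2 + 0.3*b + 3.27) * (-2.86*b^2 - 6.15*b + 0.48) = -2.1164*b^4 - 5.409*b^3 - 10.842*b^2 - 19.9665*b + 1.5696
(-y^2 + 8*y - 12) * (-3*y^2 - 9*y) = 3*y^4 - 15*y^3 - 36*y^2 + 108*y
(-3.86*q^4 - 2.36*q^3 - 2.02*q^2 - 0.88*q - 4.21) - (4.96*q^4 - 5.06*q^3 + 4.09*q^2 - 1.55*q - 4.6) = -8.82*q^4 + 2.7*q^3 - 6.11*q^2 + 0.67*q + 0.39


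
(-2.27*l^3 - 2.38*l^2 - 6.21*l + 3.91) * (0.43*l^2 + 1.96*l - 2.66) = -0.9761*l^5 - 5.4726*l^4 - 1.2969*l^3 - 4.1595*l^2 + 24.1822*l - 10.4006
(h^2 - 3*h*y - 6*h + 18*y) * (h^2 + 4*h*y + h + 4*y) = h^4 + h^3*y - 5*h^3 - 12*h^2*y^2 - 5*h^2*y - 6*h^2 + 60*h*y^2 - 6*h*y + 72*y^2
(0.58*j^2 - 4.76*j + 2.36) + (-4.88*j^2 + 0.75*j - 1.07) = -4.3*j^2 - 4.01*j + 1.29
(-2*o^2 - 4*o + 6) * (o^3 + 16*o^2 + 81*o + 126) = -2*o^5 - 36*o^4 - 220*o^3 - 480*o^2 - 18*o + 756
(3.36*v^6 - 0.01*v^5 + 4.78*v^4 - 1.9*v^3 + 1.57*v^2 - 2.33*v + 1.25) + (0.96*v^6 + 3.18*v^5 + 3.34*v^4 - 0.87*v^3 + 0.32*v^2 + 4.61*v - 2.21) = 4.32*v^6 + 3.17*v^5 + 8.12*v^4 - 2.77*v^3 + 1.89*v^2 + 2.28*v - 0.96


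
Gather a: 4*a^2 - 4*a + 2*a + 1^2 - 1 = 4*a^2 - 2*a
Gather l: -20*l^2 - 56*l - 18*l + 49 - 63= -20*l^2 - 74*l - 14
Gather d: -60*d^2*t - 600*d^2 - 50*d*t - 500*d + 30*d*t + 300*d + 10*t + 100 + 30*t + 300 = d^2*(-60*t - 600) + d*(-20*t - 200) + 40*t + 400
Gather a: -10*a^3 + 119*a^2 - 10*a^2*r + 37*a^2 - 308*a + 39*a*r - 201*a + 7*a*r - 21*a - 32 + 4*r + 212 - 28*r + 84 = -10*a^3 + a^2*(156 - 10*r) + a*(46*r - 530) - 24*r + 264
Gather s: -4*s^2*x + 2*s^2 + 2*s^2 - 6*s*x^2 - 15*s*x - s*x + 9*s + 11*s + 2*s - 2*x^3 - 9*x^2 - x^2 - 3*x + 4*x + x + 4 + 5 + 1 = s^2*(4 - 4*x) + s*(-6*x^2 - 16*x + 22) - 2*x^3 - 10*x^2 + 2*x + 10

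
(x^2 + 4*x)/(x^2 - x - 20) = x/(x - 5)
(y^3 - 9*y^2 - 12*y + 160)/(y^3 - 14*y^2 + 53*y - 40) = (y + 4)/(y - 1)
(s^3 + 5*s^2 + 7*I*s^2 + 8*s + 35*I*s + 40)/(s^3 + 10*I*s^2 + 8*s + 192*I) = (s^2 + s*(5 - I) - 5*I)/(s^2 + 2*I*s + 24)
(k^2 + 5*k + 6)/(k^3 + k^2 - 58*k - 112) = (k + 3)/(k^2 - k - 56)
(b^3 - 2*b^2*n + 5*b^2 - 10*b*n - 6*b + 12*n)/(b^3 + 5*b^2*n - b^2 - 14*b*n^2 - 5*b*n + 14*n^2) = (b + 6)/(b + 7*n)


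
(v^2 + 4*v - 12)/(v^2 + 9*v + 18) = (v - 2)/(v + 3)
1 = 1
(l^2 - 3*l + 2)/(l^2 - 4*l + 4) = (l - 1)/(l - 2)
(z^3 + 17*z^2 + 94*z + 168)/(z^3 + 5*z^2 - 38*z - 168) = (z + 6)/(z - 6)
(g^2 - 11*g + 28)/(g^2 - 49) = (g - 4)/(g + 7)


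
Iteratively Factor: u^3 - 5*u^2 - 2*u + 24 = (u - 4)*(u^2 - u - 6) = (u - 4)*(u - 3)*(u + 2)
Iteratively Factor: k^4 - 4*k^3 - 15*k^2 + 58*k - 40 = (k + 4)*(k^3 - 8*k^2 + 17*k - 10) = (k - 2)*(k + 4)*(k^2 - 6*k + 5) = (k - 5)*(k - 2)*(k + 4)*(k - 1)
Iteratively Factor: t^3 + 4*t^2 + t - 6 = (t + 3)*(t^2 + t - 2) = (t - 1)*(t + 3)*(t + 2)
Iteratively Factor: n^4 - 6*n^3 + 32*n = (n - 4)*(n^3 - 2*n^2 - 8*n) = (n - 4)^2*(n^2 + 2*n) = (n - 4)^2*(n + 2)*(n)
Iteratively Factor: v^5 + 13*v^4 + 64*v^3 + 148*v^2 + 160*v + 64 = (v + 4)*(v^4 + 9*v^3 + 28*v^2 + 36*v + 16) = (v + 4)^2*(v^3 + 5*v^2 + 8*v + 4) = (v + 1)*(v + 4)^2*(v^2 + 4*v + 4) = (v + 1)*(v + 2)*(v + 4)^2*(v + 2)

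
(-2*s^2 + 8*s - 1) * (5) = -10*s^2 + 40*s - 5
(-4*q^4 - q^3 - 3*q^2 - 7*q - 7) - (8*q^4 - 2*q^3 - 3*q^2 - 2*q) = -12*q^4 + q^3 - 5*q - 7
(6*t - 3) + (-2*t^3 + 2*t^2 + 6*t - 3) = -2*t^3 + 2*t^2 + 12*t - 6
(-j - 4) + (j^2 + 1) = j^2 - j - 3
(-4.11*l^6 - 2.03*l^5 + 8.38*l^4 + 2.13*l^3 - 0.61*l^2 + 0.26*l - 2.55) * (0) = 0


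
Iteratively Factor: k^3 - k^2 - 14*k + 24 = (k - 3)*(k^2 + 2*k - 8) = (k - 3)*(k + 4)*(k - 2)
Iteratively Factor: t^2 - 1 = (t + 1)*(t - 1)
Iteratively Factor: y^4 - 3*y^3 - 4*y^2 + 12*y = (y - 3)*(y^3 - 4*y) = y*(y - 3)*(y^2 - 4) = y*(y - 3)*(y + 2)*(y - 2)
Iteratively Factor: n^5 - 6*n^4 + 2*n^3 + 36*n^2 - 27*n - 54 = (n - 3)*(n^4 - 3*n^3 - 7*n^2 + 15*n + 18) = (n - 3)*(n + 2)*(n^3 - 5*n^2 + 3*n + 9) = (n - 3)^2*(n + 2)*(n^2 - 2*n - 3) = (n - 3)^3*(n + 2)*(n + 1)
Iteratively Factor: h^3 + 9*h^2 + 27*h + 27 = (h + 3)*(h^2 + 6*h + 9) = (h + 3)^2*(h + 3)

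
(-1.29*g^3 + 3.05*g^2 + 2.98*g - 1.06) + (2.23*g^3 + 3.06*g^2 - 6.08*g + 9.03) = 0.94*g^3 + 6.11*g^2 - 3.1*g + 7.97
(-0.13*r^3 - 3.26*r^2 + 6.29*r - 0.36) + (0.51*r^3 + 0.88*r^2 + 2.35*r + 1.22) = 0.38*r^3 - 2.38*r^2 + 8.64*r + 0.86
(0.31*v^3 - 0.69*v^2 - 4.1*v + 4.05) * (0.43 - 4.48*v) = -1.3888*v^4 + 3.2245*v^3 + 18.0713*v^2 - 19.907*v + 1.7415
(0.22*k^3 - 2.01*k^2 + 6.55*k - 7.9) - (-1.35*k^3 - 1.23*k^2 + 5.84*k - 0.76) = 1.57*k^3 - 0.78*k^2 + 0.71*k - 7.14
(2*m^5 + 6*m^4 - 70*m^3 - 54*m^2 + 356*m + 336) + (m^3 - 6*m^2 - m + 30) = 2*m^5 + 6*m^4 - 69*m^3 - 60*m^2 + 355*m + 366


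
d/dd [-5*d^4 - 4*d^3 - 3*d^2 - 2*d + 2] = -20*d^3 - 12*d^2 - 6*d - 2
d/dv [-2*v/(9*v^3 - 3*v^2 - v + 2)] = 2*(18*v^3 - 3*v^2 - 2)/(81*v^6 - 54*v^5 - 9*v^4 + 42*v^3 - 11*v^2 - 4*v + 4)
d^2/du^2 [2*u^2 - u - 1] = 4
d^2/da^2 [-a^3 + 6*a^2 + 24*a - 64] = 12 - 6*a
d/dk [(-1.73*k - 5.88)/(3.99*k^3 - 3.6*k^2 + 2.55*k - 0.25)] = (13.8054*k^3 + 64.1556*k^2 - 42.336*k + 15.4265)/(15.9201*k^6 - 28.728*k^5 + 33.309*k^4 - 20.355*k^3 + 8.3025*k^2 - 1.275*k + 0.0625)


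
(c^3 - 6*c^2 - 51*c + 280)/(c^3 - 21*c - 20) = (c^2 - c - 56)/(c^2 + 5*c + 4)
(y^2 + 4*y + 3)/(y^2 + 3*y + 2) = (y + 3)/(y + 2)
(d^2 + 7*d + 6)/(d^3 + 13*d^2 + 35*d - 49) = (d^2 + 7*d + 6)/(d^3 + 13*d^2 + 35*d - 49)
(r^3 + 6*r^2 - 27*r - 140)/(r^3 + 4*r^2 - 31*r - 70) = (r + 4)/(r + 2)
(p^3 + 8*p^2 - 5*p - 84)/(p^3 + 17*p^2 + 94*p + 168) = (p - 3)/(p + 6)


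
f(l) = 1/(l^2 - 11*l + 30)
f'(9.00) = -0.05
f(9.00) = 0.08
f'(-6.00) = 0.00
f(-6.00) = 0.01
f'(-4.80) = 0.00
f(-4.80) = 0.01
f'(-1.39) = 0.01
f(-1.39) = 0.02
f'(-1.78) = 0.01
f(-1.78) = 0.02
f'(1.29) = 0.03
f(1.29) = 0.06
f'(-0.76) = 0.01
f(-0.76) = 0.03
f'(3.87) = 0.56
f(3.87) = 0.42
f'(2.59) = 0.09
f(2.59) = 0.12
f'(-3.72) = 0.00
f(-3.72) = 0.01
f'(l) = (11 - 2*l)/(l^2 - 11*l + 30)^2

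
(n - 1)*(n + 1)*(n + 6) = n^3 + 6*n^2 - n - 6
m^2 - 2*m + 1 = (m - 1)^2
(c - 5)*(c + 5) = c^2 - 25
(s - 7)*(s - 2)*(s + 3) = s^3 - 6*s^2 - 13*s + 42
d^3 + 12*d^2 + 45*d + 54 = (d + 3)^2*(d + 6)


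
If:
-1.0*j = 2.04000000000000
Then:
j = -2.04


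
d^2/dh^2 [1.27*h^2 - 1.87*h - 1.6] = 2.54000000000000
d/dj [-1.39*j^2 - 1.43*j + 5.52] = -2.78*j - 1.43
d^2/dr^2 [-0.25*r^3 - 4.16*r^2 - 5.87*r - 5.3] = -1.5*r - 8.32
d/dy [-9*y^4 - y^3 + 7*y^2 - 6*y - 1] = -36*y^3 - 3*y^2 + 14*y - 6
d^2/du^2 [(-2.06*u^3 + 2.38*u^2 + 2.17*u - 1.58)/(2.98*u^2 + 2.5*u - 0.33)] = (-2.1316282072803e-14*u^4 - 26.722672*u^3 - 59.94624*u^2 - 59.168136*u - 18.75868)/(26.463592*u^6 + 66.603*u^5 + 47.083404*u^4 + 0.873999999999999*u^3 - 5.213934*u^2 + 0.81675*u - 0.035937)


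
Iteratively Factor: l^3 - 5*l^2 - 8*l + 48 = (l - 4)*(l^2 - l - 12) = (l - 4)^2*(l + 3)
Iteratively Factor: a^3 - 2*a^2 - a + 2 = (a - 2)*(a^2 - 1) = (a - 2)*(a - 1)*(a + 1)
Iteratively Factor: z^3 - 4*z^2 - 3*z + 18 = (z - 3)*(z^2 - z - 6) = (z - 3)*(z + 2)*(z - 3)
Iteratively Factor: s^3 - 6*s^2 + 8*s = (s - 2)*(s^2 - 4*s) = (s - 4)*(s - 2)*(s)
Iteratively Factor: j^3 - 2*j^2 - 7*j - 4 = (j + 1)*(j^2 - 3*j - 4) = (j + 1)^2*(j - 4)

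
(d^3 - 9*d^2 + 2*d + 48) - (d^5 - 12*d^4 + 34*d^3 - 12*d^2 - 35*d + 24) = -d^5 + 12*d^4 - 33*d^3 + 3*d^2 + 37*d + 24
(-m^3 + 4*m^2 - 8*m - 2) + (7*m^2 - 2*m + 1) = -m^3 + 11*m^2 - 10*m - 1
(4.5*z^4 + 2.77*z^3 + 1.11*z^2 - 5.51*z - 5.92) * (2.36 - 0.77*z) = -3.465*z^5 + 8.4871*z^4 + 5.6825*z^3 + 6.8623*z^2 - 8.4452*z - 13.9712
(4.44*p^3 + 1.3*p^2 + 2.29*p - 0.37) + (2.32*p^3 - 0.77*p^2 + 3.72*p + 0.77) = 6.76*p^3 + 0.53*p^2 + 6.01*p + 0.4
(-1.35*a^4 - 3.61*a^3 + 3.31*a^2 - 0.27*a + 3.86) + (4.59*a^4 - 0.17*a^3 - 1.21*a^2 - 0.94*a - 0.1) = 3.24*a^4 - 3.78*a^3 + 2.1*a^2 - 1.21*a + 3.76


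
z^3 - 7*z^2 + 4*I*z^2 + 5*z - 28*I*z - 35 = (z - 7)*(z - I)*(z + 5*I)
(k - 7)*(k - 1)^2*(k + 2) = k^4 - 7*k^3 - 3*k^2 + 23*k - 14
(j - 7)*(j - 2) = j^2 - 9*j + 14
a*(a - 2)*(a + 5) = a^3 + 3*a^2 - 10*a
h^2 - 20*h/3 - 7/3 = (h - 7)*(h + 1/3)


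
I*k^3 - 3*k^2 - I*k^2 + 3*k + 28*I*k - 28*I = (k - 4*I)*(k + 7*I)*(I*k - I)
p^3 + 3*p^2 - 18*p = p*(p - 3)*(p + 6)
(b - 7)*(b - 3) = b^2 - 10*b + 21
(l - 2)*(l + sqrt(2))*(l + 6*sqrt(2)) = l^3 - 2*l^2 + 7*sqrt(2)*l^2 - 14*sqrt(2)*l + 12*l - 24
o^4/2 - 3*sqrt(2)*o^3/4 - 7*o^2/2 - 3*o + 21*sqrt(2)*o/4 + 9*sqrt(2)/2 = (o/2 + 1/2)*(o - 3)*(o + 2)*(o - 3*sqrt(2)/2)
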